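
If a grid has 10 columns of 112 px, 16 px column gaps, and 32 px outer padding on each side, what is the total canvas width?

Adding margins, columns and gutters: 64 + 1120 + 144 = 1328 px.

1328 px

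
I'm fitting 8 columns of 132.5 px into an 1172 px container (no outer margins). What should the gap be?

Columns use 1060 px, leaving 112 px across 7 gaps = 16 px each.

16 px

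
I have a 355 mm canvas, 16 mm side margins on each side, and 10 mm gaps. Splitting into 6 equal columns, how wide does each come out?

Inside the margins: 355 − 32 = 323 mm.
Subtracting 5 gaps of 10 leaves 273 for 6 columns, so c = 45.5 mm.

45.5 mm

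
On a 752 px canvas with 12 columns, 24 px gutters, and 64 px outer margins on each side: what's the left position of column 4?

226 px

Subtract both margins: 752 − 2·64 = 624 px.
Subtracting 11 gutters of 24 leaves 360 for 12 columns, so c = 30 px.
Before column 4: the margin + 3 columns + 3 gutters.
Offset = 64 + 3·(30 + 24) = 64 + 162 = 226 px.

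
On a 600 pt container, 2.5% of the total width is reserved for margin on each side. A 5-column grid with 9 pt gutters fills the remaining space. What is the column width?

Each margin = 2.5% of 600 = 15 pt; content = 600 − 2·15 = 570 pt.
5c + 4·9 = 570 → 5c = 534 → c = 106.8 pt.

106.8 pt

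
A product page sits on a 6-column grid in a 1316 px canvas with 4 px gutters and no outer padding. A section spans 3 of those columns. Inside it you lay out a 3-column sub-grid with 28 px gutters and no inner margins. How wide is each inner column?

200 px

6 columns + 5 gutters: 6c + 5·4 = 1316.
6c = 1316 − 20 = 1296, so c = 216 px.
Span of 3: 3·216 + 2·4 = 648 + 8 = 656 px.
3 columns + 2 gutters: 3d + 2·28 = 656.
3d = 656 − 56 = 600, so d = 200 px.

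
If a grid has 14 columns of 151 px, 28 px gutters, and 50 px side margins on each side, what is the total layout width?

2578 px

Total width: 2·50 + 14·151 + 13·28 = 2578 px.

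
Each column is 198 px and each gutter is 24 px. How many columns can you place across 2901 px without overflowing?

k columns need k·198 + (k−1)·24 = k·222 − 24.
k·222 − 24 ≤ 2901 → k ≤ 2925 / 222 ≈ 13.18, so k = 13.

13 columns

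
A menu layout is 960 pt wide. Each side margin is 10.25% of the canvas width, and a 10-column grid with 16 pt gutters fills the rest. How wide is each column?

61.92 pt

Each margin = 10.25% of 960 = 98.4 pt; content = 960 − 2·98.4 = 763.2 pt.
Subtracting 9 gutters of 16 leaves 619.2 for 10 columns, so c = 61.92 pt.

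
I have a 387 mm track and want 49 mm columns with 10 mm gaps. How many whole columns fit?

Each extra column adds 49 + 10 = 59 mm.
(387 + 10) / 59 = 6.73, so 6 columns fit.

6 columns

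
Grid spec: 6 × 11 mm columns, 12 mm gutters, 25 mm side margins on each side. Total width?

Canvas = 2·25 + 6·11 + 5·12 = 50 + 66 + 60 = 176 mm.

176 mm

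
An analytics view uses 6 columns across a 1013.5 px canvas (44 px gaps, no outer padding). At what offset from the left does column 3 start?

6c + 5·44 = 1013.5 → 6c = 793.5 → c = 132.25 px.
No margin, so column 3 starts at 2·(column + gutter) = 2·176.25 = 352.5 px.

352.5 px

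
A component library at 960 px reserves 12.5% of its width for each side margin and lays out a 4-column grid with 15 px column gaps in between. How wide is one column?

168.75 px

Each margin = 12.5% of 960 = 120 px; content = 960 − 2·120 = 720 px.
4 columns + 3 column gaps: 4c + 3·15 = 720.
4c = 720 − 45 = 675, so c = 168.75 px.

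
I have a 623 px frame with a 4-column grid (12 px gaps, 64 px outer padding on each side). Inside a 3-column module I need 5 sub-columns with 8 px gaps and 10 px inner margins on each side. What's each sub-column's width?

63.25 px

Inside the margins: 623 − 128 = 495 px.
Subtracting 3 gaps of 12 leaves 459 for 4 columns, so c = 114.75 px.
3-column span = 3·114.75 + 2·12 = 368.25 px.
Inner content = 368.25 − 2·10 = 348.25 px.
5d + 4·8 = 348.25 → 5d = 316.25 → d = 63.25 px.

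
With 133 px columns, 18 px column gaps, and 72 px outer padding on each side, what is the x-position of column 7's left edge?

978 px

Before column 7: the margin + 6 columns + 6 column gaps.
Offset = 72 + 6·(133 + 18) = 72 + 906 = 978 px.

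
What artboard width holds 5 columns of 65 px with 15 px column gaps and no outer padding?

Artboard = 5·65 + 4·15 = 325 + 60 = 385 px.

385 px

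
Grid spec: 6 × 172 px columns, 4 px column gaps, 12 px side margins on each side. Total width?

Adding margins, columns and gutters: 24 + 1032 + 20 = 1076 px.

1076 px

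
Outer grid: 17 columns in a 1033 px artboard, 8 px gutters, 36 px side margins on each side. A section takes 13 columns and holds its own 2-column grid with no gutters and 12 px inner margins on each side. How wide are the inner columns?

Outer content = 1033 − 2·36 = 961 px.
961 − 16·8 = 833; ÷17 gives c = 49 px.
Span of 13: 13·49 + 12·8 = 637 + 96 = 733 px.
Inner content = 733 − 2·12 = 709 px.
With no gutters, each column is 709/2 = 354.5 px.

354.5 px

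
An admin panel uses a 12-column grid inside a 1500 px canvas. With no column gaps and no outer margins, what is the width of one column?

With no column gaps, each column is 1500/12 = 125 px.

125 px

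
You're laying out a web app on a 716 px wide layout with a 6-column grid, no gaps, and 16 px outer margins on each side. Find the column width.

Content width = 716 − 2·16 = 684 px.
With no gaps, each column is 684/6 = 114 px.

114 px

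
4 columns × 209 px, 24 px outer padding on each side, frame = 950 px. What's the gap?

22 px

Inside the margins: 950 − 48 = 902 px.
4 columns take 4·209 = 836 px; remaining 66 splits into 3 gaps.
g = 66 / 3 = 22 px.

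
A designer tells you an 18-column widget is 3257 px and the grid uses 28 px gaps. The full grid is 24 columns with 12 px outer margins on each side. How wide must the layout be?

4376 px

3257 − 17·28 = 2781; ÷18 gives c = 154.5 px.
Layout = 2·12 + 24·154.5 + 23·28 = 24 + 3708 + 644 = 4376 px.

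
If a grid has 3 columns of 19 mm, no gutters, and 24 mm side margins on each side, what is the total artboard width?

Artboard = 2·24 + 3·19 = 48 + 57 = 105 mm.

105 mm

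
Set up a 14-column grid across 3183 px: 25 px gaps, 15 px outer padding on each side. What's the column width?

202 px

Subtract both margins: 3183 − 2·15 = 3153 px.
14 columns + 13 gaps: 14c + 13·25 = 3153.
14c = 3153 − 325 = 2828, so c = 202 px.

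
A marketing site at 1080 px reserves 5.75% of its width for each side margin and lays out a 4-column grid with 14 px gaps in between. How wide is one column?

1080 × (1 − 2·5.75%) = 1080 × 88.5% = 955.8 px for the columns.
4c + 3·14 = 955.8 → 4c = 913.8 → c = 228.45 px.

228.45 px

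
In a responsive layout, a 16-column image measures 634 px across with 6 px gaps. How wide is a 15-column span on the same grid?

Subtracting 15 gaps of 6 leaves 544 for 16 columns, so c = 34 px.
Span of 15: 15·34 + 14·6 = 510 + 84 = 594 px.

594 px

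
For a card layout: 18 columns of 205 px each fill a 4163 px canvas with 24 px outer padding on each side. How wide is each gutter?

25 px

Inside the margins: 4163 − 48 = 4115 px.
18·205 + 17g = 4115 → 17g = 425 → g = 25 px.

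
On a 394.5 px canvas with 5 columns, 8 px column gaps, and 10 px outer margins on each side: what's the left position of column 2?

Subtract both margins: 394.5 − 2·10 = 374.5 px.
5c + 4·8 = 374.5 → 5c = 342.5 → c = 68.5 px.
Before column 2: the margin + 1 column + 1 column gap.
Offset = 10 + 1·(68.5 + 8) = 10 + 76.5 = 86.5 px.

86.5 px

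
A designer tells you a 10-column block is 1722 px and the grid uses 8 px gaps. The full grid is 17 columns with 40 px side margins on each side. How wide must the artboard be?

3013 px

10c + 9·8 = 1722 → 10c = 1650 → c = 165 px.
Total width: 2·40 + 17·165 + 16·8 = 3013 px.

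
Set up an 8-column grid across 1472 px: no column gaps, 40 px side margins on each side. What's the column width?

174 px

Subtract both margins: 1472 − 2·40 = 1392 px.
1392 / 8 = 174 px per column.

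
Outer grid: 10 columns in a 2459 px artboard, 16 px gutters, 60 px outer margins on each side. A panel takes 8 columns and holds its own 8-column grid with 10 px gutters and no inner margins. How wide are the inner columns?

Outer content = 2459 − 2·60 = 2339 px.
10c + 9·16 = 2339 → 10c = 2195 → c = 219.5 px.
8 columns plus 7 gutters: 1756 + 112 = 1868 px.
8d + 7·10 = 1868 → 8d = 1798 → d = 224.75 px.

224.75 px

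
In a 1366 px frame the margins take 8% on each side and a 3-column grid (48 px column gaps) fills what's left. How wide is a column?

Each margin = 8% of 1366 = 109.28 px; content = 1366 − 2·109.28 = 1147.44 px.
3c + 2·48 = 1147.44 → 3c = 1051.44 → c = 350.48 px.

350.48 px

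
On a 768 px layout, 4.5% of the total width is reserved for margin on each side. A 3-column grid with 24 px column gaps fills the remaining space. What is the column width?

216.96 px

768 × (1 − 2·4.5%) = 768 × 91% = 698.88 px for the columns.
3c + 2·24 = 698.88 → 3c = 650.88 → c = 216.96 px.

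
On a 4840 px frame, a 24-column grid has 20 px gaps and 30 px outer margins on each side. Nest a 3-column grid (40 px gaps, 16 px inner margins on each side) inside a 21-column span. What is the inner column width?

1356 px

Subtract both margins: 4840 − 2·30 = 4780 px.
24c + 23·20 = 4780 → 24c = 4320 → c = 180 px.
21 columns plus 20 gaps: 3780 + 400 = 4180 px.
Inner content = 4180 − 2·16 = 4148 px.
4148 − 2·40 = 4068; ÷3 gives d = 1356 px.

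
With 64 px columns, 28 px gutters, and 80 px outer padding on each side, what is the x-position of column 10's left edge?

Column 10 starts at margin + 9·(column + gutter) = 80 + 9·92 = 908 px.

908 px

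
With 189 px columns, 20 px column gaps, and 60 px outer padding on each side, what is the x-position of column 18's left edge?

3613 px

Before column 18: the margin + 17 columns + 17 column gaps.
Offset = 60 + 17·(189 + 20) = 60 + 3553 = 3613 px.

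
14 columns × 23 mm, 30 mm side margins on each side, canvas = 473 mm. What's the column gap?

7 mm

Inside the margins: 473 − 60 = 413 mm.
14·23 + 13g = 413 → 13g = 91 → g = 7 mm.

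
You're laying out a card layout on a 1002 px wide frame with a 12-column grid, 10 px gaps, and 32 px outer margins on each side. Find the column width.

Content width = 1002 − 2·32 = 938 px.
Subtracting 11 gaps of 10 leaves 828 for 12 columns, so c = 69 px.

69 px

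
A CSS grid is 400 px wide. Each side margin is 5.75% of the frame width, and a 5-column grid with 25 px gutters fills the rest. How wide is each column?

Each margin = 5.75% of 400 = 23 px; content = 400 − 2·23 = 354 px.
354 − 4·25 = 254; ÷5 gives c = 50.8 px.

50.8 px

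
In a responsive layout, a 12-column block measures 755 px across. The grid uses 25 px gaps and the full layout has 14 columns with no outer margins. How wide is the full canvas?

885 px

12c + 11·25 = 755 → 12c = 480 → c = 40 px.
Canvas = 14·40 + 13·25 = 560 + 325 = 885 px.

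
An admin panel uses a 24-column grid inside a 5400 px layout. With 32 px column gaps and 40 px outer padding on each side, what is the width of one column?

191 px

Inside the margins: 5400 − 80 = 5320 px.
24c + 23·32 = 5320 → 24c = 4584 → c = 191 px.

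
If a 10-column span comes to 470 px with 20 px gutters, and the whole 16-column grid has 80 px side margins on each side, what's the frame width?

924 px

Subtracting 9 gutters of 20 leaves 290 for 10 columns, so c = 29 px.
Frame = 2·80 + 16·29 + 15·20 = 160 + 464 + 300 = 924 px.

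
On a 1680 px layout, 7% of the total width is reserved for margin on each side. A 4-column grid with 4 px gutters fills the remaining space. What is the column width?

Margins: 7% × 1680 = 117.6 px each, so content = 1680 − 235.2 = 1444.8 px.
4 columns + 3 gutters: 4c + 3·4 = 1444.8.
4c = 1444.8 − 12 = 1432.8, so c = 358.2 px.

358.2 px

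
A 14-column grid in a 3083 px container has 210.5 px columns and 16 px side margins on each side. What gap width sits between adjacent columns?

Content width = 3083 − 2·16 = 3051 px.
14·210.5 + 13g = 3051 → 13g = 104 → g = 8 px.

8 px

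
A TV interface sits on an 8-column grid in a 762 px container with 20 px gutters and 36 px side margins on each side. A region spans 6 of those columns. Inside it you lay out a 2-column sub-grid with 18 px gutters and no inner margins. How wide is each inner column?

Take off 72 px of margins, leaving 690 px.
8c + 7·20 = 690 → 8c = 550 → c = 68.75 px.
6-column span = 6·68.75 + 5·20 = 512.5 px.
2d + 1·18 = 512.5 → 2d = 494.5 → d = 247.25 px.

247.25 px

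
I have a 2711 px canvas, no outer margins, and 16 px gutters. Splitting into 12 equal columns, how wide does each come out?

211.25 px

12 columns + 11 gutters: 12c + 11·16 = 2711.
12c = 2711 − 176 = 2535, so c = 211.25 px.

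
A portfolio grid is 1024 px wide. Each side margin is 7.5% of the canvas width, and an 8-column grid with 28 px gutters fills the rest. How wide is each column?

Each margin = 7.5% of 1024 = 76.8 px; content = 1024 − 2·76.8 = 870.4 px.
8c + 7·28 = 870.4 → 8c = 674.4 → c = 84.3 px.

84.3 px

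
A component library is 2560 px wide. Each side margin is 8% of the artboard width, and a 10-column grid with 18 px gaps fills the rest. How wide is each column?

198.84 px

2560 × (1 − 2·8%) = 2560 × 84% = 2150.4 px for the columns.
Subtracting 9 gaps of 18 leaves 1988.4 for 10 columns, so c = 198.84 px.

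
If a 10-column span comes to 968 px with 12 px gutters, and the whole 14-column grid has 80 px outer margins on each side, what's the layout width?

1520 px

Subtracting 9 gutters of 12 leaves 860 for 10 columns, so c = 86 px.
Adding margins, columns and gutters: 160 + 1204 + 156 = 1520 px.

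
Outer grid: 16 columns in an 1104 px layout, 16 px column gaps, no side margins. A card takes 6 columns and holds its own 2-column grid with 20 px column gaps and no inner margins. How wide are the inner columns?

192 px

16 columns + 15 column gaps: 16c + 15·16 = 1104.
16c = 1104 − 240 = 864, so c = 54 px.
Span of 6: 6·54 + 5·16 = 324 + 80 = 404 px.
404 − 1·20 = 384; ÷2 gives d = 192 px.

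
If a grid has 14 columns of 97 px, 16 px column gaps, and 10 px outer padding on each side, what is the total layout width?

Layout = 2·10 + 14·97 + 13·16 = 20 + 1358 + 208 = 1586 px.

1586 px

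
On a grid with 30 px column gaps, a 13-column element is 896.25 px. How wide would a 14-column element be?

967.5 px

13 columns + 12 column gaps: 13c + 12·30 = 896.25.
13c = 896.25 − 360 = 536.25, so c = 41.25 px.
14 columns plus 13 column gaps: 577.5 + 390 = 967.5 px.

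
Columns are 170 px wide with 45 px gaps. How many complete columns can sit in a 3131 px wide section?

14 columns

k columns need k·170 + (k−1)·45 = k·215 − 45.
k·215 − 45 ≤ 3131 → k ≤ 3176 / 215 ≈ 14.77, so k = 14.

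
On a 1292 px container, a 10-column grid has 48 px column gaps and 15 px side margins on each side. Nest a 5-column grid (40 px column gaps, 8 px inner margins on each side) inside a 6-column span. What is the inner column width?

112.4 px

Outer content = 1292 − 2·15 = 1262 px.
10c + 9·48 = 1262 → 10c = 830 → c = 83 px.
Span of 6: 6·83 + 5·48 = 498 + 240 = 738 px.
Inner content = 738 − 2·8 = 722 px.
722 − 4·40 = 562; ÷5 gives d = 112.4 px.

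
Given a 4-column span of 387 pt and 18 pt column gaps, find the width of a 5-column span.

4c + 3·18 = 387 → 4c = 333 → c = 83.25 pt.
Span of 5: 5·83.25 + 4·18 = 416.25 + 72 = 488.25 pt.

488.25 pt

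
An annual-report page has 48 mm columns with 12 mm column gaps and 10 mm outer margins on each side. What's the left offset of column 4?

190 mm

Before column 4: the margin + 3 columns + 3 column gaps.
Offset = 10 + 3·(48 + 12) = 10 + 180 = 190 mm.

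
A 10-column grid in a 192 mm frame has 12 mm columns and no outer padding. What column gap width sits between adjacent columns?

8 mm

10 columns take 10·12 = 120 mm; remaining 72 splits into 9 column gaps.
g = 72 / 9 = 8 mm.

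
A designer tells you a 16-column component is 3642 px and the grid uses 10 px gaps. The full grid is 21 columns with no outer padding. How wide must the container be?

16 columns + 15 gaps: 16c + 15·10 = 3642.
16c = 3642 − 150 = 3492, so c = 218.25 px.
Summing: 4583.25 + 200 = 4783.25 px.

4783.25 px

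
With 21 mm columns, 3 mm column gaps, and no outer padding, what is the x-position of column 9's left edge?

192 mm

Before column 9: 8 columns + 8 column gaps.
Offset = 8·(21 + 3) = 8·24 = 192 mm.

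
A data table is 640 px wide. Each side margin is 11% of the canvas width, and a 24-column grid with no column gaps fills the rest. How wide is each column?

Margins: 11% × 640 = 70.4 px each, so content = 640 − 140.8 = 499.2 px.
499.2 / 24 = 20.8 px per column.

20.8 px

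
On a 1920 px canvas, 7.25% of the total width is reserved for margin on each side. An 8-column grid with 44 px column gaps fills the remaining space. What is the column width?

166.7 px

Margins: 7.25% × 1920 = 139.2 px each, so content = 1920 − 278.4 = 1641.6 px.
8 columns + 7 column gaps: 8c + 7·44 = 1641.6.
8c = 1641.6 − 308 = 1333.6, so c = 166.7 px.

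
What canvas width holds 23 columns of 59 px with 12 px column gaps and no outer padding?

1621 px

Total width: 23·59 + 22·12 = 1621 px.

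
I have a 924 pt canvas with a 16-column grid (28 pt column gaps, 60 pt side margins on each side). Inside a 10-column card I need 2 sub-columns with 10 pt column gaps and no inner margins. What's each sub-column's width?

241 pt

Outer content = 924 − 2·60 = 804 pt.
Subtracting 15 column gaps of 28 leaves 384 for 16 columns, so c = 24 pt.
Span of 10: 10·24 + 9·28 = 240 + 252 = 492 pt.
2 columns + 1 column gap: 2d + 1·10 = 492.
2d = 492 − 10 = 482, so d = 241 pt.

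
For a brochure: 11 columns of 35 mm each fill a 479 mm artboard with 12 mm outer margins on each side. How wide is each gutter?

7 mm

Content width = 479 − 2·12 = 455 mm.
Columns use 385 mm, leaving 70 mm across 10 gutters = 7 mm each.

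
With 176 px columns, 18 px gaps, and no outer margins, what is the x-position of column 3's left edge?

No margin, so column 3 starts at 2·(column + gutter) = 2·194 = 388 px.

388 px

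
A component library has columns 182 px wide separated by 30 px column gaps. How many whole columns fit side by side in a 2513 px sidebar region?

Each extra column adds 182 + 30 = 212 px.
(2513 + 30) / 212 = 12.00, so 11 columns fit.

11 columns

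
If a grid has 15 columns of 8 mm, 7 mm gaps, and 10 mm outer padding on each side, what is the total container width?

Container = 2·10 + 15·8 + 14·7 = 20 + 120 + 98 = 238 mm.

238 mm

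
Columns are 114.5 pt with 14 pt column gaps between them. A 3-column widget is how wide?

371.5 pt

3 columns plus 2 column gaps: 343.5 + 28 = 371.5 pt.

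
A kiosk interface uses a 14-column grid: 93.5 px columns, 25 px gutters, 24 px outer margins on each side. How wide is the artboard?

1682 px

Artboard = 2·24 + 14·93.5 + 13·25 = 48 + 1309 + 325 = 1682 px.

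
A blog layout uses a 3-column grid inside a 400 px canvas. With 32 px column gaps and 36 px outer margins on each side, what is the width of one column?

Take off 72 px of margins, leaving 328 px.
Subtracting 2 column gaps of 32 leaves 264 for 3 columns, so c = 88 px.

88 px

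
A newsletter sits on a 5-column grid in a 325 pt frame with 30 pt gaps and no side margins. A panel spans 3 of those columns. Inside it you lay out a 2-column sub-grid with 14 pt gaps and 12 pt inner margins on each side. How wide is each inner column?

72.5 pt

325 − 4·30 = 205; ÷5 gives c = 41 pt.
3 columns plus 2 gaps: 123 + 60 = 183 pt.
Inner content = 183 − 2·12 = 159 pt.
159 − 1·14 = 145; ÷2 gives d = 72.5 pt.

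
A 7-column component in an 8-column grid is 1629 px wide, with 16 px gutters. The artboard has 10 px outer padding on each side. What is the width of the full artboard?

7c + 6·16 = 1629 → 7c = 1533 → c = 219 px.
Artboard = 2·10 + 8·219 + 7·16 = 20 + 1752 + 112 = 1884 px.

1884 px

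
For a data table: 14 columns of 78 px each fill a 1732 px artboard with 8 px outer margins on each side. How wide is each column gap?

48 px

Content width = 1732 − 2·8 = 1716 px.
Columns use 1092 px, leaving 624 px across 13 column gaps = 48 px each.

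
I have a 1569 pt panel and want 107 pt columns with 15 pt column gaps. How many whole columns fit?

12 columns

k columns need k·107 + (k−1)·15 = k·122 − 15.
k·122 − 15 ≤ 1569 → k ≤ 1584 / 122 ≈ 12.98, so k = 12.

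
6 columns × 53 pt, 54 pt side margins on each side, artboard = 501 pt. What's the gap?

Subtract both margins: 501 − 2·54 = 393 pt.
6·53 + 5g = 393 → 5g = 75 → g = 15 pt.

15 pt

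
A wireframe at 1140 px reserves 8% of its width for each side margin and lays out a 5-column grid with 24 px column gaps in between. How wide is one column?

172.32 px

1140 × (1 − 2·8%) = 1140 × 84% = 957.6 px for the columns.
Subtracting 4 column gaps of 24 leaves 861.6 for 5 columns, so c = 172.32 px.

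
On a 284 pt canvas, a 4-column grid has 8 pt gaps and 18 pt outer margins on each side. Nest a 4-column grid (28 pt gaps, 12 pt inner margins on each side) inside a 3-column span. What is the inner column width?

19 pt

Take off 36 pt of margins, leaving 248 pt.
248 − 3·8 = 224; ÷4 gives c = 56 pt.
3 columns plus 2 gaps: 168 + 16 = 184 pt.
Inner content = 184 − 2·12 = 160 pt.
Subtracting 3 gaps of 28 leaves 76 for 4 columns, so d = 19 pt.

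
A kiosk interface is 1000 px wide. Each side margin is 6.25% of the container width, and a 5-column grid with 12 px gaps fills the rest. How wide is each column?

Margins: 6.25% × 1000 = 62.5 px each, so content = 1000 − 125 = 875 px.
5 columns + 4 gaps: 5c + 4·12 = 875.
5c = 875 − 48 = 827, so c = 165.4 px.

165.4 px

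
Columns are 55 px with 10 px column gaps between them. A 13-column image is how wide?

13-column span = 13·55 + 12·10 = 835 px.

835 px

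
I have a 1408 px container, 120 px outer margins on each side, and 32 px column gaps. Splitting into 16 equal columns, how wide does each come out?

Inside the margins: 1408 − 240 = 1168 px.
Subtracting 15 column gaps of 32 leaves 688 for 16 columns, so c = 43 px.

43 px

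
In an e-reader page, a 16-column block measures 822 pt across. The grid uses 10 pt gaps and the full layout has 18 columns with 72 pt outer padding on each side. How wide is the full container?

1070 pt

Subtracting 15 gaps of 10 leaves 672 for 16 columns, so c = 42 pt.
Container = 2·72 + 18·42 + 17·10 = 144 + 756 + 170 = 1070 pt.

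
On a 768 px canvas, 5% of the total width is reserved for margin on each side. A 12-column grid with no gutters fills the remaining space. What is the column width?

57.6 px

Each margin = 5% of 768 = 38.4 px; content = 768 − 2·38.4 = 691.2 px.
12c = 691.2 → c = 57.6 px.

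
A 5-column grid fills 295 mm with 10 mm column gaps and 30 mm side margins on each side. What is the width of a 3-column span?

Inside the margins: 295 − 60 = 235 mm.
235 − 4·10 = 195; ÷5 gives c = 39 mm.
3 columns plus 2 column gaps: 117 + 20 = 137 mm.

137 mm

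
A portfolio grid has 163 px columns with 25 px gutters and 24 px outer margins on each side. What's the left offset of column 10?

1716 px

Before column 10: the margin + 9 columns + 9 gutters.
Offset = 24 + 9·(163 + 25) = 24 + 1692 = 1716 px.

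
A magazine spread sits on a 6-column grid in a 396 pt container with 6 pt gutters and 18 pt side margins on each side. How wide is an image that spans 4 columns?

238 pt

Content width = 396 − 2·18 = 360 pt.
360 − 5·6 = 330; ÷6 gives c = 55 pt.
4 columns plus 3 gutters: 220 + 18 = 238 pt.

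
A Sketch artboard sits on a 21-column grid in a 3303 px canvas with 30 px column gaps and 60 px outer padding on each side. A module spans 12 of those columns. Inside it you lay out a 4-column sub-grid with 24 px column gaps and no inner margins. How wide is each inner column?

433.5 px

Outer content = 3303 − 2·60 = 3183 px.
3183 − 20·30 = 2583; ÷21 gives c = 123 px.
12-column span = 12·123 + 11·30 = 1806 px.
4d + 3·24 = 1806 → 4d = 1734 → d = 433.5 px.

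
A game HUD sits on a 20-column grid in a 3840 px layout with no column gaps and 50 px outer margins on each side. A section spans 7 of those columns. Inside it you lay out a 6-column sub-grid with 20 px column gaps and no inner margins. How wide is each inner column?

Outer content = 3840 − 2·50 = 3740 px.
With no column gaps, each column is 3740/20 = 187 px.
With no column gaps, 7 columns span 7·187 = 1309 px.
6d + 5·20 = 1309 → 6d = 1209 → d = 201.5 px.

201.5 px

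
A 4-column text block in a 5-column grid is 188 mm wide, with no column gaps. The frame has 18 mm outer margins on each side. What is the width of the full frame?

4c = 188 → c = 47 mm.
Total width: 2·18 + 5·47 = 271 mm.

271 mm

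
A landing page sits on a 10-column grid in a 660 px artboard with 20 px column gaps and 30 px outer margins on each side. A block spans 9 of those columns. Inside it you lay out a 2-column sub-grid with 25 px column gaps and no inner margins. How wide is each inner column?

Subtract both margins: 660 − 2·30 = 600 px.
Subtracting 9 column gaps of 20 leaves 420 for 10 columns, so c = 42 px.
9-column span = 9·42 + 8·20 = 538 px.
2 columns + 1 column gap: 2d + 1·25 = 538.
2d = 538 − 25 = 513, so d = 256.5 px.

256.5 px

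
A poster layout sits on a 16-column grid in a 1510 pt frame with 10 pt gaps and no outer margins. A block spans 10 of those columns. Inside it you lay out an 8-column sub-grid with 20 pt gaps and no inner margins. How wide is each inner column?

100 pt

16c + 15·10 = 1510 → 16c = 1360 → c = 85 pt.
10 columns plus 9 gaps: 850 + 90 = 940 pt.
8 columns + 7 gaps: 8d + 7·20 = 940.
8d = 940 − 140 = 800, so d = 100 pt.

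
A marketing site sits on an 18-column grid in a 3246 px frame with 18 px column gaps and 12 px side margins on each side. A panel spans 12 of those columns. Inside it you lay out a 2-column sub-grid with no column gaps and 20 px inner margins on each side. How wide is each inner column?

Take off 24 px of margins, leaving 3222 px.
18c + 17·18 = 3222 → 18c = 2916 → c = 162 px.
12 columns plus 11 column gaps: 1944 + 198 = 2142 px.
Inner content = 2142 − 2·20 = 2102 px.
2d = 2102 → d = 1051 px.

1051 px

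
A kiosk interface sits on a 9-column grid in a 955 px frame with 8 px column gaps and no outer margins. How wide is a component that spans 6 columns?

9 columns + 8 column gaps: 9c + 8·8 = 955.
9c = 955 − 64 = 891, so c = 99 px.
Span of 6: 6·99 + 5·8 = 594 + 40 = 634 px.

634 px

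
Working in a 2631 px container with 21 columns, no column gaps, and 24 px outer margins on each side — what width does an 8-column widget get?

984 px

Take off 48 px of margins, leaving 2583 px.
2583 / 21 = 123 px per column.
8-column span = 8·123 = 984 px.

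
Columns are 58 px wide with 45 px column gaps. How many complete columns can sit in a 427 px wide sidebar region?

4 columns

Each extra column adds 58 + 45 = 103 px.
(427 + 45) / 103 = 4.58, so 4 columns fit.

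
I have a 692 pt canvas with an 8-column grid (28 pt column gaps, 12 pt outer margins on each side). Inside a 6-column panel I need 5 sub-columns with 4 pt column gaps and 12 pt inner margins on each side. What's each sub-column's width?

90.8 pt

Subtract both margins: 692 − 2·12 = 668 pt.
8 columns + 7 column gaps: 8c + 7·28 = 668.
8c = 668 − 196 = 472, so c = 59 pt.
Span of 6: 6·59 + 5·28 = 354 + 140 = 494 pt.
Inner content = 494 − 2·12 = 470 pt.
5 columns + 4 column gaps: 5d + 4·4 = 470.
5d = 470 − 16 = 454, so d = 90.8 pt.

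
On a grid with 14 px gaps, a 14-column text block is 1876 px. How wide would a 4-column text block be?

526 px

14 columns + 13 gaps: 14c + 13·14 = 1876.
14c = 1876 − 182 = 1694, so c = 121 px.
Span of 4: 4·121 + 3·14 = 484 + 42 = 526 px.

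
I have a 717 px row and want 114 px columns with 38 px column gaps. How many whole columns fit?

Each extra column adds 114 + 38 = 152 px.
(717 + 38) / 152 = 4.97, so 4 columns fit.

4 columns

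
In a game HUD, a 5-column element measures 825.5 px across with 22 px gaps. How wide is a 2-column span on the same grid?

317 px

Subtracting 4 gaps of 22 leaves 737.5 for 5 columns, so c = 147.5 px.
2-column span = 2·147.5 + 1·22 = 317 px.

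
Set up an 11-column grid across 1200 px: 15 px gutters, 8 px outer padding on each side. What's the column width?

Inside the margins: 1200 − 16 = 1184 px.
1184 − 10·15 = 1034; ÷11 gives c = 94 px.

94 px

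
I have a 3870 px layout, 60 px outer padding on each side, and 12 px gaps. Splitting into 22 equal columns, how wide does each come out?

159 px

Take off 120 px of margins, leaving 3750 px.
22 columns + 21 gaps: 22c + 21·12 = 3750.
22c = 3750 − 252 = 3498, so c = 159 px.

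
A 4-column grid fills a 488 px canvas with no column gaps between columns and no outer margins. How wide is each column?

122 px

488 / 4 = 122 px per column.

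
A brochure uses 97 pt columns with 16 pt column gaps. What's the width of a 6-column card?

662 pt

6-column span = 6·97 + 5·16 = 662 pt.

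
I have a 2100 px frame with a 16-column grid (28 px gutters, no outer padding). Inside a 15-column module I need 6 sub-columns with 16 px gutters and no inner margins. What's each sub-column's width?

314.5 px

2100 − 15·28 = 1680; ÷16 gives c = 105 px.
15 columns plus 14 gutters: 1575 + 392 = 1967 px.
6 columns + 5 gutters: 6d + 5·16 = 1967.
6d = 1967 − 80 = 1887, so d = 314.5 px.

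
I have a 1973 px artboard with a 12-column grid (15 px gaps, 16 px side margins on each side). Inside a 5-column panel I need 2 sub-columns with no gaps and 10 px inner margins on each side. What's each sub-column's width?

390 px

Inside the margins: 1973 − 32 = 1941 px.
12 columns + 11 gaps: 12c + 11·15 = 1941.
12c = 1941 − 165 = 1776, so c = 148 px.
Span of 5: 5·148 + 4·15 = 740 + 60 = 800 px.
Inner content = 800 − 2·10 = 780 px.
With no gaps, each column is 780/2 = 390 px.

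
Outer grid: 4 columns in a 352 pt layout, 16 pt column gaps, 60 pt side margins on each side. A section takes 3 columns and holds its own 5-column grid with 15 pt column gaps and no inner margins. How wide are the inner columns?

Inside the margins: 352 − 120 = 232 pt.
4 columns + 3 column gaps: 4c + 3·16 = 232.
4c = 232 − 48 = 184, so c = 46 pt.
3 columns plus 2 column gaps: 138 + 32 = 170 pt.
5 columns + 4 column gaps: 5d + 4·15 = 170.
5d = 170 − 60 = 110, so d = 22 pt.

22 pt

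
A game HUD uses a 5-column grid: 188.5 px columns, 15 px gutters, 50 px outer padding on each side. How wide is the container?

Container = 2·50 + 5·188.5 + 4·15 = 100 + 942.5 + 60 = 1102.5 px.

1102.5 px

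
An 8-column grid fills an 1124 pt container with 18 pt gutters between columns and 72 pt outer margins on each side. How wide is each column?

Take off 144 pt of margins, leaving 980 pt.
8 columns + 7 gutters: 8c + 7·18 = 980.
8c = 980 − 126 = 854, so c = 106.75 pt.

106.75 pt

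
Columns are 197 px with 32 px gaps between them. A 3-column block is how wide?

655 px

3-column span = 3·197 + 2·32 = 655 px.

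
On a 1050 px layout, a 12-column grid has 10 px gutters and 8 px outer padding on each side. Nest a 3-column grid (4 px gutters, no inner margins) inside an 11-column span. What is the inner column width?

Subtract both margins: 1050 − 2·8 = 1034 px.
Subtracting 11 gutters of 10 leaves 924 for 12 columns, so c = 77 px.
Span of 11: 11·77 + 10·10 = 847 + 100 = 947 px.
Subtracting 2 gutters of 4 leaves 939 for 3 columns, so d = 313 px.

313 px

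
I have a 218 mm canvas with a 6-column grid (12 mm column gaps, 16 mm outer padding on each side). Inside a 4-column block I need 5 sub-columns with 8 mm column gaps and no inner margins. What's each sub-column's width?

17.6 mm

Outer content = 218 − 2·16 = 186 mm.
6 columns + 5 column gaps: 6c + 5·12 = 186.
6c = 186 − 60 = 126, so c = 21 mm.
4-column span = 4·21 + 3·12 = 120 mm.
Subtracting 4 column gaps of 8 leaves 88 for 5 columns, so d = 17.6 mm.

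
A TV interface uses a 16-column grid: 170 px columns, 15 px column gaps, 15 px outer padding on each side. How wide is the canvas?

2975 px

Canvas = 2·15 + 16·170 + 15·15 = 30 + 2720 + 225 = 2975 px.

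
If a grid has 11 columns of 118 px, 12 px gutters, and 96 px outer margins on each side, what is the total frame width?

1610 px

Frame = 2·96 + 11·118 + 10·12 = 192 + 1298 + 120 = 1610 px.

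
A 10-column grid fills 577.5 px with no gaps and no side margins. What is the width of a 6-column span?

346.5 px

10c = 577.5 → c = 57.75 px.
With no gaps, 6 columns span 6·57.75 = 346.5 px.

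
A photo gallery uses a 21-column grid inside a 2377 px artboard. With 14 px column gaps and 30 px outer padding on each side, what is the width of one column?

97 px

Take off 60 px of margins, leaving 2317 px.
2317 − 20·14 = 2037; ÷21 gives c = 97 px.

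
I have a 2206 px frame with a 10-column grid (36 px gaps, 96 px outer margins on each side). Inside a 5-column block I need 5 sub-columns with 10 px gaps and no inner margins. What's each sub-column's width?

189.8 px

Inside the margins: 2206 − 192 = 2014 px.
10c + 9·36 = 2014 → 10c = 1690 → c = 169 px.
5 columns plus 4 gaps: 845 + 144 = 989 px.
Subtracting 4 gaps of 10 leaves 949 for 5 columns, so d = 189.8 px.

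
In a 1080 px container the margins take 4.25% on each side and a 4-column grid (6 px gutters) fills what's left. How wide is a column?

1080 × (1 − 2·4.25%) = 1080 × 91.5% = 988.2 px for the columns.
4c + 3·6 = 988.2 → 4c = 970.2 → c = 242.55 px.

242.55 px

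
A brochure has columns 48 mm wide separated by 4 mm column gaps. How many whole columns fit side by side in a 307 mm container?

5 columns

Each extra column adds 48 + 4 = 52 mm.
(307 + 4) / 52 = 5.98, so 5 columns fit.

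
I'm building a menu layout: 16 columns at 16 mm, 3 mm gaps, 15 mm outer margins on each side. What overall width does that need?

331 mm

Adding margins, columns and gutters: 30 + 256 + 45 = 331 mm.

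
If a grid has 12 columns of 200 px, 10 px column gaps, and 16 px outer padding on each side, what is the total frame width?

2542 px

Adding margins, columns and gutters: 32 + 2400 + 110 = 2542 px.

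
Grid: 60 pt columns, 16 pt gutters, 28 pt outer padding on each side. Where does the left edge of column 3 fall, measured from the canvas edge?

Each column+gutter stride is 76 pt; 2 of them past the 28 pt margin is 28 + 152 = 180 pt.

180 pt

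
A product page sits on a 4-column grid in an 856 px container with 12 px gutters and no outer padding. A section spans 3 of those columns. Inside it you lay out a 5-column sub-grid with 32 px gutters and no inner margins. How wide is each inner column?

102.2 px

Subtracting 3 gutters of 12 leaves 820 for 4 columns, so c = 205 px.
Span of 3: 3·205 + 2·12 = 615 + 24 = 639 px.
5d + 4·32 = 639 → 5d = 511 → d = 102.2 px.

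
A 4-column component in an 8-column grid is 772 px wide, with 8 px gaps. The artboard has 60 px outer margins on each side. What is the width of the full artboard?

Subtracting 3 gaps of 8 leaves 748 for 4 columns, so c = 187 px.
Total width: 2·60 + 8·187 + 7·8 = 1672 px.

1672 px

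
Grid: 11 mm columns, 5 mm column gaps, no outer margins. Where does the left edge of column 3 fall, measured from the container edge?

No margin, so column 3 starts at 2·(column + gutter) = 2·16 = 32 mm.

32 mm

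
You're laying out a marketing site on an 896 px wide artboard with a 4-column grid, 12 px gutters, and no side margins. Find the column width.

896 − 3·12 = 860; ÷4 gives c = 215 px.

215 px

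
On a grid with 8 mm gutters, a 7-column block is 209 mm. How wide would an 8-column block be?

240 mm

7 columns + 6 gutters: 7c + 6·8 = 209.
7c = 209 − 48 = 161, so c = 23 mm.
8-column span = 8·23 + 7·8 = 240 mm.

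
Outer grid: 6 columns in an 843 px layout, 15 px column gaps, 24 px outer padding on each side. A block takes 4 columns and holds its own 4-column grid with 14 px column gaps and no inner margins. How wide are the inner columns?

120.75 px

Take off 48 px of margins, leaving 795 px.
795 − 5·15 = 720; ÷6 gives c = 120 px.
4 columns plus 3 column gaps: 480 + 45 = 525 px.
Subtracting 3 column gaps of 14 leaves 483 for 4 columns, so d = 120.75 px.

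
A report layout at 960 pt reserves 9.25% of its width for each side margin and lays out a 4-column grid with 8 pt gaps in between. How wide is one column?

189.6 pt

Margins: 9.25% × 960 = 88.8 pt each, so content = 960 − 177.6 = 782.4 pt.
4c + 3·8 = 782.4 → 4c = 758.4 → c = 189.6 pt.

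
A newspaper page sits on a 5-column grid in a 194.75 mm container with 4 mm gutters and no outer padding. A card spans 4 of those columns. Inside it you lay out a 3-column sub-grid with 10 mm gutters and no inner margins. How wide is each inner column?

Subtracting 4 gutters of 4 leaves 178.75 for 5 columns, so c = 35.75 mm.
4 columns plus 3 gutters: 143 + 12 = 155 mm.
Subtracting 2 gutters of 10 leaves 135 for 3 columns, so d = 45 mm.

45 mm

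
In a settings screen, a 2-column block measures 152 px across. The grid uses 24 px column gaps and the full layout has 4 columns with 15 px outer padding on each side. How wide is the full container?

358 px

Subtracting 1 column gap of 24 leaves 128 for 2 columns, so c = 64 px.
Container = 2·15 + 4·64 + 3·24 = 30 + 256 + 72 = 358 px.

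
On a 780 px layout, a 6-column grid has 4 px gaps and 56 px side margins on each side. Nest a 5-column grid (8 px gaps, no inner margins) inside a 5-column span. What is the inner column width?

104.8 px

Inside the margins: 780 − 112 = 668 px.
668 − 5·4 = 648; ÷6 gives c = 108 px.
5-column span = 5·108 + 4·4 = 556 px.
556 − 4·8 = 524; ÷5 gives d = 104.8 px.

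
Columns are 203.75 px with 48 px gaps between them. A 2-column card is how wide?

Span of 2: 2·203.75 + 1·48 = 407.5 + 48 = 455.5 px.

455.5 px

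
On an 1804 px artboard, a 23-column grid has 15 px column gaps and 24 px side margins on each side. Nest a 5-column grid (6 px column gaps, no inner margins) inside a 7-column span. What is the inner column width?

100 px

Outer content = 1804 − 2·24 = 1756 px.
23c + 22·15 = 1756 → 23c = 1426 → c = 62 px.
7-column span = 7·62 + 6·15 = 524 px.
5d + 4·6 = 524 → 5d = 500 → d = 100 px.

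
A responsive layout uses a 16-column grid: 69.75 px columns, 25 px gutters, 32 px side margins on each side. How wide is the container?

1555 px

Container = 2·32 + 16·69.75 + 15·25 = 64 + 1116 + 375 = 1555 px.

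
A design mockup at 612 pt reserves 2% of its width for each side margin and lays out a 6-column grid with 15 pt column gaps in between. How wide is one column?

612 × (1 − 2·2%) = 612 × 96% = 587.52 pt for the columns.
6c + 5·15 = 587.52 → 6c = 512.52 → c = 85.42 pt.

85.42 pt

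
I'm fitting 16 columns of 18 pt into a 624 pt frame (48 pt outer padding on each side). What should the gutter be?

Inside the margins: 624 − 96 = 528 pt.
16 columns take 16·18 = 288 pt; remaining 240 splits into 15 gutters.
g = 240 / 15 = 16 pt.

16 pt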